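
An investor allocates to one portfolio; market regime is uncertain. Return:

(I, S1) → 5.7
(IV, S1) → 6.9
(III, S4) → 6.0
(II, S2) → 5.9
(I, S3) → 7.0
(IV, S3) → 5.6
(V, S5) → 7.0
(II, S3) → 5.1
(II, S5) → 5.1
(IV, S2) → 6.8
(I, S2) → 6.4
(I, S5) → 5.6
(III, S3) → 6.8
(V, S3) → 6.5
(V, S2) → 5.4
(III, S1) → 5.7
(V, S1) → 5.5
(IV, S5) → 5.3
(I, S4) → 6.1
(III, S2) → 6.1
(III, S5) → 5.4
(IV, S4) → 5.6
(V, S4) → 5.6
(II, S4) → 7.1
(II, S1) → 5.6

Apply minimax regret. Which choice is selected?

I

Column bests: S1=6.9, S2=6.8, S3=7.0, S4=7.1, S5=7.0.
I regrets: 1.2, 0.4, 0.0, 1.0, 1.4 → max 1.4
II regrets: 1.3, 0.9, 1.9, 0.0, 1.9 → max 1.9
III regrets: 1.2, 0.7, 0.2, 1.1, 1.6 → max 1.6
IV regrets: 0.0, 0.0, 1.4, 1.5, 1.7 → max 1.7
V regrets: 1.4, 1.4, 0.5, 1.5, 0.0 → max 1.5
Smallest max regret = 1.4 → I.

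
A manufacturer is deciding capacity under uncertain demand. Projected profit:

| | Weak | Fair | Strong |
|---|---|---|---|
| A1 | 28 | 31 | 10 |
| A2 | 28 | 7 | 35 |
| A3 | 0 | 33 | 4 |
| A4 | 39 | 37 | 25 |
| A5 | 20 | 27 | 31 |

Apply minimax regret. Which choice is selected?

A4

Column bests: Weak=39, Fair=37, Strong=35.
A1 regrets: 11, 6, 25 → max 25
A2 regrets: 11, 30, 0 → max 30
A3 regrets: 39, 4, 31 → max 39
A4 regrets: 0, 0, 10 → max 10
A5 regrets: 19, 10, 4 → max 19
Smallest max regret = 10 → A4.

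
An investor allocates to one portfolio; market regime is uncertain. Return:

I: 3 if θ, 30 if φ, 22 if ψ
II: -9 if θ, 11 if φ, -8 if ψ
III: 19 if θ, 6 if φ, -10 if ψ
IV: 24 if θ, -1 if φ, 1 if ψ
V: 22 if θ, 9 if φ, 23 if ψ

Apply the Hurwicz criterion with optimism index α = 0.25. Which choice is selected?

V

I: 0.25·30 + 0.75·3 = 9.75
II: 0.25·11 + 0.75·(-9) = -4
III: 0.25·19 + 0.75·(-10) = -2.75
IV: 0.25·24 + 0.75·(-1) = 5.25
V: 0.25·23 + 0.75·9 = 12.5
Highest Hurwicz score = 12.5 → V.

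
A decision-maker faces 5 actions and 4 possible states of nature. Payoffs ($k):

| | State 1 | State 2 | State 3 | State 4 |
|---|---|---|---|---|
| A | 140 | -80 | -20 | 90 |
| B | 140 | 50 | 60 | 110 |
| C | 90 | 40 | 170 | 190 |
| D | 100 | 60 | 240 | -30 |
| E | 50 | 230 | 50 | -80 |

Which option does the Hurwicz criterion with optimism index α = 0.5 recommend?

C

A: 0.5·140 + 0.5·(-80) = 30
B: 0.5·140 + 0.5·50 = 95
C: 0.5·190 + 0.5·40 = 115
D: 0.5·240 + 0.5·(-30) = 105
E: 0.5·230 + 0.5·(-80) = 75
Highest Hurwicz score = 115 → C.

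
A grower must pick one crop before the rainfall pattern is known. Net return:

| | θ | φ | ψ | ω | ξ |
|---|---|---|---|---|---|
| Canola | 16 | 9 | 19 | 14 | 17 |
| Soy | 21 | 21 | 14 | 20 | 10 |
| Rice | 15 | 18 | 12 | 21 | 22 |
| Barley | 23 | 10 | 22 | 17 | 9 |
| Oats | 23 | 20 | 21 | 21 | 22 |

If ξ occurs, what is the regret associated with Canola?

5

Best payoff under ξ is 22.
Regret = 22 − 17 = 5.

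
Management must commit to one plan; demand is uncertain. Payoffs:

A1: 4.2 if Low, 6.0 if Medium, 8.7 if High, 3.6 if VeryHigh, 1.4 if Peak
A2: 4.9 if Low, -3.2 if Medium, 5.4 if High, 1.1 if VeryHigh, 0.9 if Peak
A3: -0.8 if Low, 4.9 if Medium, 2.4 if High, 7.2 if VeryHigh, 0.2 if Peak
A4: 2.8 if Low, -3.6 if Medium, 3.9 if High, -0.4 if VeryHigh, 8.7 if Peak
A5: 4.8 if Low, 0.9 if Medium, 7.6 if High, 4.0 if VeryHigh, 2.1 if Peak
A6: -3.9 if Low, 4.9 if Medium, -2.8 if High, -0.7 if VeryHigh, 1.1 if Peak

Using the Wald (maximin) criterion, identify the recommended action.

Row minima: A1=1.4, A2=-3.2, A3=-0.8, A4=-3.6, A5=0.9, A6=-3.9
Best worst-case = 1.4 → A1.

A1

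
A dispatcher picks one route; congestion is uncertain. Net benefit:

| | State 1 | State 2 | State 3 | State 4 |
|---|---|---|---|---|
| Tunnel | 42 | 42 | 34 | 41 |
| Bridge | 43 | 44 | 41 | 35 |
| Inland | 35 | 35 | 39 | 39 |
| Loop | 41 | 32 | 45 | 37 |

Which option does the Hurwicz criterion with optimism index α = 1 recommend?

Tunnel: 1·42 + 0·34 = 42
Bridge: 1·44 + 0·35 = 44
Inland: 1·39 + 0·35 = 39
Loop: 1·45 + 0·32 = 45
Highest Hurwicz score = 45 → Loop.

Loop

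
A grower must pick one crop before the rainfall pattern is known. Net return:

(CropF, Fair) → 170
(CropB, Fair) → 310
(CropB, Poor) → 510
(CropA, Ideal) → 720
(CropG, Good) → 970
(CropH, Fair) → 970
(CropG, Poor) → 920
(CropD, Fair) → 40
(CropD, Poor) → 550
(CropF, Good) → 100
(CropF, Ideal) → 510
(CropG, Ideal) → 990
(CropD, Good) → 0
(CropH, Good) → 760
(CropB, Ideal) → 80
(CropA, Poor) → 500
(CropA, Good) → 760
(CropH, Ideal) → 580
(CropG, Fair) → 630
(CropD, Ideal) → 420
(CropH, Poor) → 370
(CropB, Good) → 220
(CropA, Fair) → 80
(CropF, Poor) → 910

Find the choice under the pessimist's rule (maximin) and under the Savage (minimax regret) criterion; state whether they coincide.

maximin → CropG; minimax regret → CropG (agree)

Row minima: CropH=370, CropF=100, CropG=630, CropB=80, CropA=80, CropD=0
Best worst-case = 630 → CropG.
Column bests: Poor=920, Fair=970, Good=970, Ideal=990.
CropH regrets: 550, 0, 210, 410 → max 550
CropF regrets: 10, 800, 870, 480 → max 870
CropG regrets: 0, 340, 0, 0 → max 340
CropB regrets: 410, 660, 750, 910 → max 910
CropA regrets: 420, 890, 210, 270 → max 890
CropD regrets: 370, 930, 970, 570 → max 970
Smallest max regret = 340 → CropG.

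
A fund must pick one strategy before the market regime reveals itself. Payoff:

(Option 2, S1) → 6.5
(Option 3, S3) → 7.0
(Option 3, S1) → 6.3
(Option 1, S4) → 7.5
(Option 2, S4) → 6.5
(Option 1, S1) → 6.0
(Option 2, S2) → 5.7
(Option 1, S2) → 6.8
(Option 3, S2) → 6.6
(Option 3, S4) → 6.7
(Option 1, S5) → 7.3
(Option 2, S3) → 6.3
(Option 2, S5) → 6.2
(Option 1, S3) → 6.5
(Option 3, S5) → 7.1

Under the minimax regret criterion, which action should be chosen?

Column bests: S1=6.5, S2=6.8, S3=7.0, S4=7.5, S5=7.3.
Option 1 regrets: 0.5, 0.0, 0.5, 0.0, 0.0 → max 0.5
Option 2 regrets: 0.0, 1.1, 0.7, 1.0, 1.1 → max 1.1
Option 3 regrets: 0.2, 0.2, 0.0, 0.8, 0.2 → max 0.8
Smallest max regret = 0.5 → Option 1.

Option 1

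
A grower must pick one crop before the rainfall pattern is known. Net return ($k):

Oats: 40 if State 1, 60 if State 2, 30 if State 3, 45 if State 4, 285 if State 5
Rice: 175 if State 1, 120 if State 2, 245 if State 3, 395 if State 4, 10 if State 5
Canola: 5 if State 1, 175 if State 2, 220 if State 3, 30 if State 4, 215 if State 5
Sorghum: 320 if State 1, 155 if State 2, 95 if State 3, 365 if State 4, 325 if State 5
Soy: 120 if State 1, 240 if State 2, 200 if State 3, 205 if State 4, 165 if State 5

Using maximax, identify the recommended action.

Row maxima: Oats=285, Rice=395, Canola=220, Sorghum=365, Soy=240
Best best-case = 395 → Rice.

Rice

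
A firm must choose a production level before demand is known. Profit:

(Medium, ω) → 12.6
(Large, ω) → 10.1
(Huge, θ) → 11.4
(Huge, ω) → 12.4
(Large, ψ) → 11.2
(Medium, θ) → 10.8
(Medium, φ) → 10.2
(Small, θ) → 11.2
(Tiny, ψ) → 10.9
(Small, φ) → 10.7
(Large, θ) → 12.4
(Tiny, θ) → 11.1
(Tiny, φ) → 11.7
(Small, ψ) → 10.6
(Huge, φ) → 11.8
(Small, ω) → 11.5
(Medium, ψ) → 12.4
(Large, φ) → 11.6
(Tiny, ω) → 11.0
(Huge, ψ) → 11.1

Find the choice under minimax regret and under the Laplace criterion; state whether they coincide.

Column bests: θ=12.4, φ=11.8, ψ=12.4, ω=12.6.
Tiny regrets: 1.3, 0.1, 1.5, 1.6 → max 1.6
Small regrets: 1.2, 1.1, 1.8, 1.1 → max 1.8
Medium regrets: 1.6, 1.6, 0.0, 0.0 → max 1.6
Large regrets: 0.0, 0.2, 1.2, 2.5 → max 2.5
Huge regrets: 1.0, 0.0, 1.3, 0.2 → max 1.3
Smallest max regret = 1.3 → Huge.
Row averages: Tiny=11.175, Small=11, Medium=11.5, Large=11.325, Huge=11.675
Highest average = 11.675 → Huge.

minimax regret → Huge; laplace → Huge (agree)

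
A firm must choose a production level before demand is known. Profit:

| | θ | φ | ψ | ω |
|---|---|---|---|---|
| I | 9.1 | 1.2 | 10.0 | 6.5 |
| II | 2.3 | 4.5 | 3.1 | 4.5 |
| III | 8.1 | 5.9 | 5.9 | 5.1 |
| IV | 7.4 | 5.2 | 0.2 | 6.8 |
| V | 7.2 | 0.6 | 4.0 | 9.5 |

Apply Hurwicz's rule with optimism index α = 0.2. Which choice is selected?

III

I: 0.2·10.0 + 0.8·1.2 = 2.96
II: 0.2·4.5 + 0.8·2.3 = 2.74
III: 0.2·8.1 + 0.8·5.1 = 5.7
IV: 0.2·7.4 + 0.8·0.2 = 1.64
V: 0.2·9.5 + 0.8·0.6 = 2.38
Highest Hurwicz score = 5.7 → III.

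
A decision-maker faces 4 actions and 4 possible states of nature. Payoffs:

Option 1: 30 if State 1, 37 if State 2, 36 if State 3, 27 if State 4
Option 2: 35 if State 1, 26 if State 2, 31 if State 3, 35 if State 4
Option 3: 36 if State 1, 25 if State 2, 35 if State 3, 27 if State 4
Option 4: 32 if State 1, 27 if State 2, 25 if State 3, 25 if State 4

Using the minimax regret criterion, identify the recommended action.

Column bests: State 1=36, State 2=37, State 3=36, State 4=35.
Option 1 regrets: 6, 0, 0, 8 → max 8
Option 2 regrets: 1, 11, 5, 0 → max 11
Option 3 regrets: 0, 12, 1, 8 → max 12
Option 4 regrets: 4, 10, 11, 10 → max 11
Smallest max regret = 8 → Option 1.

Option 1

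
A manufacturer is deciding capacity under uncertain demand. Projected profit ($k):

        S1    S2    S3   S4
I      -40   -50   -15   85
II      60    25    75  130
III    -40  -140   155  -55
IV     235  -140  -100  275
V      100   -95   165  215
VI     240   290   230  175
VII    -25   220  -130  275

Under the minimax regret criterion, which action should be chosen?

Column bests: S1=240, S2=290, S3=230, S4=275.
I regrets: 280, 340, 245, 190 → max 340
II regrets: 180, 265, 155, 145 → max 265
III regrets: 280, 430, 75, 330 → max 430
IV regrets: 5, 430, 330, 0 → max 430
V regrets: 140, 385, 65, 60 → max 385
VI regrets: 0, 0, 0, 100 → max 100
VII regrets: 265, 70, 360, 0 → max 360
Smallest max regret = 100 → VI.

VI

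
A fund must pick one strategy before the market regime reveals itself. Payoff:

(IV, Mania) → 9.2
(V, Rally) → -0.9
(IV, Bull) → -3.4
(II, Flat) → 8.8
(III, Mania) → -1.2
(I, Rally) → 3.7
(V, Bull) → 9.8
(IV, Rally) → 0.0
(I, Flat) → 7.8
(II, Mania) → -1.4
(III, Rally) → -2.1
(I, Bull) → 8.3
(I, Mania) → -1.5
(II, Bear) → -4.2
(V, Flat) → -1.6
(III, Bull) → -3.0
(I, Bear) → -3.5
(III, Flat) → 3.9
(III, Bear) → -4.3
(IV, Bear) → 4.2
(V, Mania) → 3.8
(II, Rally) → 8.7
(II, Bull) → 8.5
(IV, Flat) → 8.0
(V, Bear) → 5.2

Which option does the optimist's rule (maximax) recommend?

Row maxima: I=8.3, II=8.8, III=3.9, IV=9.2, V=9.8
Best best-case = 9.8 → V.

V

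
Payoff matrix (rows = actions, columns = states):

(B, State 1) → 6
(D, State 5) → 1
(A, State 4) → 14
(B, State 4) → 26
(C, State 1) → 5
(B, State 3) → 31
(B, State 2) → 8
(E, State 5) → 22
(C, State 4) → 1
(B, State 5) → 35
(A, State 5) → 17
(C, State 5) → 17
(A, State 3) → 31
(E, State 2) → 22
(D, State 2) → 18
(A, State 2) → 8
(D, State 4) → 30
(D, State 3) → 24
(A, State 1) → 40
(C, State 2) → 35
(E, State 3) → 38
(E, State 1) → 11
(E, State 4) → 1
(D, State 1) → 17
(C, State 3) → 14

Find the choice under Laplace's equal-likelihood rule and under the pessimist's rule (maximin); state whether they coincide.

Row averages: A=22, B=21.2, C=14.4, D=18, E=18.8
Highest average = 22 → A.
Row minima: A=8, B=6, C=1, D=1, E=1
Best worst-case = 8 → A.

laplace → A; maximin → A (agree)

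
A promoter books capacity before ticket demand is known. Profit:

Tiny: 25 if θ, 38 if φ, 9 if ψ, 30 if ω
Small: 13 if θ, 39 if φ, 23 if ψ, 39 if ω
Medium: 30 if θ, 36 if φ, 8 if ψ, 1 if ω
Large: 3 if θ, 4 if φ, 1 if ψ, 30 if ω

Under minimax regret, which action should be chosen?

Tiny

Column bests: θ=30, φ=39, ψ=23, ω=39.
Tiny regrets: 5, 1, 14, 9 → max 14
Small regrets: 17, 0, 0, 0 → max 17
Medium regrets: 0, 3, 15, 38 → max 38
Large regrets: 27, 35, 22, 9 → max 35
Smallest max regret = 14 → Tiny.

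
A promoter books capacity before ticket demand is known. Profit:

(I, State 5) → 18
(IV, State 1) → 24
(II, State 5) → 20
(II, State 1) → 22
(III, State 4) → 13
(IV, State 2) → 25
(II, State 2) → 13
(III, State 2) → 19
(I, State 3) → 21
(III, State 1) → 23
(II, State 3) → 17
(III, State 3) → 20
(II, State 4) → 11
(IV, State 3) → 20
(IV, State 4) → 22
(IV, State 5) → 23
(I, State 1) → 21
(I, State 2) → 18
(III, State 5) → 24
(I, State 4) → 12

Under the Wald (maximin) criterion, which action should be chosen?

Row minima: I=12, II=11, III=13, IV=20
Best worst-case = 20 → IV.

IV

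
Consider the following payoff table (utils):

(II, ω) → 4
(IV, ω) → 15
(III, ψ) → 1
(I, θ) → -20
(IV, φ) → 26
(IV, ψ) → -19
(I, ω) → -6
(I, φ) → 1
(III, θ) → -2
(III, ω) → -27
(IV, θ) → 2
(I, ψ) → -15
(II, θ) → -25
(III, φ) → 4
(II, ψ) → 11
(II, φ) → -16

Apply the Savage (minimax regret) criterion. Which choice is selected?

I

Column bests: θ=2, φ=26, ψ=11, ω=15.
I regrets: 22, 25, 26, 21 → max 26
II regrets: 27, 42, 0, 11 → max 42
III regrets: 4, 22, 10, 42 → max 42
IV regrets: 0, 0, 30, 0 → max 30
Smallest max regret = 26 → I.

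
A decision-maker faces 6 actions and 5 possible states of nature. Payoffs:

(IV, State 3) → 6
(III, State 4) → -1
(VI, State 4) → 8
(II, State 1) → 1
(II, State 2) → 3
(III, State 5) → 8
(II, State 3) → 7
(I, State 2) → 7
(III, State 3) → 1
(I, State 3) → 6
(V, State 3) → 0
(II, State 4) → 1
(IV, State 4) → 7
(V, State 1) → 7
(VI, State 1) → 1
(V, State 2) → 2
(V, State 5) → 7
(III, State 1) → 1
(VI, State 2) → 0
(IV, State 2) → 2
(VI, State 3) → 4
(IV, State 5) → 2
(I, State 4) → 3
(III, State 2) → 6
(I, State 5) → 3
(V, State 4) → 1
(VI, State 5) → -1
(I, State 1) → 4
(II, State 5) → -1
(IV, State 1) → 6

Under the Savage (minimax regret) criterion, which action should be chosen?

I

Column bests: State 1=7, State 2=7, State 3=7, State 4=8, State 5=8.
I regrets: 3, 0, 1, 5, 5 → max 5
II regrets: 6, 4, 0, 7, 9 → max 9
III regrets: 6, 1, 6, 9, 0 → max 9
IV regrets: 1, 5, 1, 1, 6 → max 6
V regrets: 0, 5, 7, 7, 1 → max 7
VI regrets: 6, 7, 3, 0, 9 → max 9
Smallest max regret = 5 → I.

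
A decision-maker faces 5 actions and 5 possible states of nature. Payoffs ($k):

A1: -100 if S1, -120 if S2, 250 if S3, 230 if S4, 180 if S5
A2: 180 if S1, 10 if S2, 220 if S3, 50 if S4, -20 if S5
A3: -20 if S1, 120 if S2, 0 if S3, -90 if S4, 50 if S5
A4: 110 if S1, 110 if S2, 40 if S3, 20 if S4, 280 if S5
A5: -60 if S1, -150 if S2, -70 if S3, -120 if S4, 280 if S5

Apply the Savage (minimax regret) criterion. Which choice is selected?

Column bests: S1=180, S2=120, S3=250, S4=230, S5=280.
A1 regrets: 280, 240, 0, 0, 100 → max 280
A2 regrets: 0, 110, 30, 180, 300 → max 300
A3 regrets: 200, 0, 250, 320, 230 → max 320
A4 regrets: 70, 10, 210, 210, 0 → max 210
A5 regrets: 240, 270, 320, 350, 0 → max 350
Smallest max regret = 210 → A4.

A4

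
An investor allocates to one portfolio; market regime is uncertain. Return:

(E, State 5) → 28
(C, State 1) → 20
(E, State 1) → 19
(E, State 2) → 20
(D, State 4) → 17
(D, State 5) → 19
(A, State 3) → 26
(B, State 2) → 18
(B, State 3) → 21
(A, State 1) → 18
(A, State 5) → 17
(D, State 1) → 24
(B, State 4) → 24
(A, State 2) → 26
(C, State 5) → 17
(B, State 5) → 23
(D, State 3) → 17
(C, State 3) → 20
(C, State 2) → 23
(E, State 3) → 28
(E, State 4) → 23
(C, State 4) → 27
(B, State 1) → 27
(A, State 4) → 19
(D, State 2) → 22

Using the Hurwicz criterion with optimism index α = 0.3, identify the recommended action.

E

A: 0.3·26 + 0.7·17 = 19.7
B: 0.3·27 + 0.7·18 = 20.7
C: 0.3·27 + 0.7·17 = 20
D: 0.3·24 + 0.7·17 = 19.1
E: 0.3·28 + 0.7·19 = 21.7
Highest Hurwicz score = 21.7 → E.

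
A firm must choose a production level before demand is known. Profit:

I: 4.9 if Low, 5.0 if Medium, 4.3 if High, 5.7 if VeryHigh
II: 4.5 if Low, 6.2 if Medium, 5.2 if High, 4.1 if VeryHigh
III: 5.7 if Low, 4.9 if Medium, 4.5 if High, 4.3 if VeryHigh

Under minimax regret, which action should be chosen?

I

Column bests: Low=5.7, Medium=6.2, High=5.2, VeryHigh=5.7.
I regrets: 0.8, 1.2, 0.9, 0.0 → max 1.2
II regrets: 1.2, 0.0, 0.0, 1.6 → max 1.6
III regrets: 0.0, 1.3, 0.7, 1.4 → max 1.4
Smallest max regret = 1.2 → I.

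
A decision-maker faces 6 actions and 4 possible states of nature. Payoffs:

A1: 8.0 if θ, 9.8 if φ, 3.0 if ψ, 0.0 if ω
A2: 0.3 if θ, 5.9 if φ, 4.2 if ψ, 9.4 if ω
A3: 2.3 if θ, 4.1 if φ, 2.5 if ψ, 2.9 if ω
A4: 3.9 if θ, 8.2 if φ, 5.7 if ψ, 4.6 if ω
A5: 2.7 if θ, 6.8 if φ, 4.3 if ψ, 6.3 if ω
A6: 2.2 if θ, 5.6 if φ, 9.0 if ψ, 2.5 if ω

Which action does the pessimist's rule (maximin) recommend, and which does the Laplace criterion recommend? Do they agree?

maximin → A4; laplace → A4 (agree)

Row minima: A1=0.0, A2=0.3, A3=2.3, A4=3.9, A5=2.7, A6=2.2
Best worst-case = 3.9 → A4.
Row averages: A1=5.2, A2=4.95, A3=2.95, A4=5.6, A5=5.025, A6=4.825
Highest average = 5.6 → A4.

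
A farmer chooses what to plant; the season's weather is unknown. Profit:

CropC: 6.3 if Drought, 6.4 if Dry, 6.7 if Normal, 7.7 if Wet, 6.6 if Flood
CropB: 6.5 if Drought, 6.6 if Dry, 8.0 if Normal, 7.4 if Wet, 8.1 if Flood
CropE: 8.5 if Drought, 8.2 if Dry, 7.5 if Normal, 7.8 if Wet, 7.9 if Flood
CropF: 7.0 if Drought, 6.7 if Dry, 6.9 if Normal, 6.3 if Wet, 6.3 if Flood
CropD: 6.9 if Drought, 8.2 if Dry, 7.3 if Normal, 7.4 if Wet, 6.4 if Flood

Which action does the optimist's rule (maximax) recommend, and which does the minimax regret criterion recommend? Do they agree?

Row maxima: CropC=7.7, CropB=8.1, CropE=8.5, CropF=7.0, CropD=8.2
Best best-case = 8.5 → CropE.
Column bests: Drought=8.5, Dry=8.2, Normal=8.0, Wet=7.8, Flood=8.1.
CropC regrets: 2.2, 1.8, 1.3, 0.1, 1.5 → max 2.2
CropB regrets: 2.0, 1.6, 0.0, 0.4, 0.0 → max 2.0
CropE regrets: 0.0, 0.0, 0.5, 0.0, 0.2 → max 0.5
CropF regrets: 1.5, 1.5, 1.1, 1.5, 1.8 → max 1.8
CropD regrets: 1.6, 0.0, 0.7, 0.4, 1.7 → max 1.7
Smallest max regret = 0.5 → CropE.

maximax → CropE; minimax regret → CropE (agree)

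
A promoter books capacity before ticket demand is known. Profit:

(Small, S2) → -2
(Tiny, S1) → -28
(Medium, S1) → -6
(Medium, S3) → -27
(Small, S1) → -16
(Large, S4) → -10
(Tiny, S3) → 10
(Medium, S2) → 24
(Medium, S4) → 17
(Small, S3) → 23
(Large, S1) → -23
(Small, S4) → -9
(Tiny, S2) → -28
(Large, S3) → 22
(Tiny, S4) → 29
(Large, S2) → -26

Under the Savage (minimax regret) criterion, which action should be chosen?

Small

Column bests: S1=-6, S2=24, S3=23, S4=29.
Tiny regrets: 22, 52, 13, 0 → max 52
Small regrets: 10, 26, 0, 38 → max 38
Medium regrets: 0, 0, 50, 12 → max 50
Large regrets: 17, 50, 1, 39 → max 50
Smallest max regret = 38 → Small.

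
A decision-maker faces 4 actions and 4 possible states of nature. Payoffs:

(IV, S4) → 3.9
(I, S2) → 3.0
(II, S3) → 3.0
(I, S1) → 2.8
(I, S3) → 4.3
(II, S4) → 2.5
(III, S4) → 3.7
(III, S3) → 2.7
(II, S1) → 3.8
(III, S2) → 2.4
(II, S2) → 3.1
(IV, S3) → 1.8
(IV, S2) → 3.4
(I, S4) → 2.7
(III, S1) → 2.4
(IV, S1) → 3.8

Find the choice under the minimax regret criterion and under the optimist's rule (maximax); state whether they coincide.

minimax regret → I; maximax → I (agree)

Column bests: S1=3.8, S2=3.4, S3=4.3, S4=3.9.
I regrets: 1.0, 0.4, 0.0, 1.2 → max 1.2
II regrets: 0.0, 0.3, 1.3, 1.4 → max 1.4
III regrets: 1.4, 1.0, 1.6, 0.2 → max 1.6
IV regrets: 0.0, 0.0, 2.5, 0.0 → max 2.5
Smallest max regret = 1.2 → I.
Row maxima: I=4.3, II=3.8, III=3.7, IV=3.9
Best best-case = 4.3 → I.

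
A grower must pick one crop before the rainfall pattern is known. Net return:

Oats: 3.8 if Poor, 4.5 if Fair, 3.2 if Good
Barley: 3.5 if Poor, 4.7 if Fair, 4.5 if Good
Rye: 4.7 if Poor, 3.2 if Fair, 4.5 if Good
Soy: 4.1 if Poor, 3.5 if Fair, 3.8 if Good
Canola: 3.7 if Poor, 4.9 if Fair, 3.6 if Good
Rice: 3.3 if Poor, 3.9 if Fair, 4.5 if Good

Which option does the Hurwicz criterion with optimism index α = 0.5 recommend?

Oats: 0.5·4.5 + 0.5·3.2 = 3.85
Barley: 0.5·4.7 + 0.5·3.5 = 4.1
Rye: 0.5·4.7 + 0.5·3.2 = 3.95
Soy: 0.5·4.1 + 0.5·3.5 = 3.8
Canola: 0.5·4.9 + 0.5·3.6 = 4.25
Rice: 0.5·4.5 + 0.5·3.3 = 3.9
Highest Hurwicz score = 4.25 → Canola.

Canola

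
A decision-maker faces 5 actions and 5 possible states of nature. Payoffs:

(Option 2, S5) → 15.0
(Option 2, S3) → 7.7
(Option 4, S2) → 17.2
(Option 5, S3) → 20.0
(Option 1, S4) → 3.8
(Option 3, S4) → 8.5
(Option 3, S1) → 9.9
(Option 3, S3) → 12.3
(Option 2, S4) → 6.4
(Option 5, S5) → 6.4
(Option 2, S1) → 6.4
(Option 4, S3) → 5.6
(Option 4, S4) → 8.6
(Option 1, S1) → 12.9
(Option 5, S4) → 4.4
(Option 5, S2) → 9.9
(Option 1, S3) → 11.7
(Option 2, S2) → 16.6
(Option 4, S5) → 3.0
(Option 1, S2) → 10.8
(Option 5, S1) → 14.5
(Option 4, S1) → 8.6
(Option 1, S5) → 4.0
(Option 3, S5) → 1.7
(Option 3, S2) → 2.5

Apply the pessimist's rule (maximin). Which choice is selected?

Option 2

Row minima: Option 1=3.8, Option 2=6.4, Option 3=1.7, Option 4=3.0, Option 5=4.4
Best worst-case = 6.4 → Option 2.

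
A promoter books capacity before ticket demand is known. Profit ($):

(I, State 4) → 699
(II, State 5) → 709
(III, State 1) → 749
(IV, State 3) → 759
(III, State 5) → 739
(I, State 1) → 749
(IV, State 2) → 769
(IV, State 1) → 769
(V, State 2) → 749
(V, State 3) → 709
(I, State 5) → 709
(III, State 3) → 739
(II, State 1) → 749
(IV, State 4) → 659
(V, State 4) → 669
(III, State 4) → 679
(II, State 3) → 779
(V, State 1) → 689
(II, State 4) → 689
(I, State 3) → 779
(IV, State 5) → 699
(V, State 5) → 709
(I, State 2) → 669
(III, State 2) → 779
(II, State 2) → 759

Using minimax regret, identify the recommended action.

Column bests: State 1=769, State 2=779, State 3=779, State 4=699, State 5=739.
I regrets: 20, 110, 0, 0, 30 → max 110
II regrets: 20, 20, 0, 10, 30 → max 30
III regrets: 20, 0, 40, 20, 0 → max 40
IV regrets: 0, 10, 20, 40, 40 → max 40
V regrets: 80, 30, 70, 30, 30 → max 80
Smallest max regret = 30 → II.

II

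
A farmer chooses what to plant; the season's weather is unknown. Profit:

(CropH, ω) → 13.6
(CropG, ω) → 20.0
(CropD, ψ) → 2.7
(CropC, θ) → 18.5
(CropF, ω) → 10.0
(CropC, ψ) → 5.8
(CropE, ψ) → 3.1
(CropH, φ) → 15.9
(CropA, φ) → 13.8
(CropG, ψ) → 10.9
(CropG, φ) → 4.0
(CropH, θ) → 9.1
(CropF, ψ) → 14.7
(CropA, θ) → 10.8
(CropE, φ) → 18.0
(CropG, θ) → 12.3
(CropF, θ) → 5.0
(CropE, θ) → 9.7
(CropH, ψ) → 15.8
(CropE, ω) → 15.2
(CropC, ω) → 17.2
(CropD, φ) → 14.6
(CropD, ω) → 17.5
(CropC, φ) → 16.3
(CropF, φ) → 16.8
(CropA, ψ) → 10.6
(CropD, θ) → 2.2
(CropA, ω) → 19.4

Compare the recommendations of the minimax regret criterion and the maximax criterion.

Column bests: θ=18.5, φ=18.0, ψ=15.8, ω=20.0.
CropC regrets: 0.0, 1.7, 10.0, 2.8 → max 10.0
CropF regrets: 13.5, 1.2, 1.1, 10.0 → max 13.5
CropH regrets: 9.4, 2.1, 0.0, 6.4 → max 9.4
CropA regrets: 7.7, 4.2, 5.2, 0.6 → max 7.7
CropD regrets: 16.3, 3.4, 13.1, 2.5 → max 16.3
CropE regrets: 8.8, 0.0, 12.7, 4.8 → max 12.7
CropG regrets: 6.2, 14.0, 4.9, 0.0 → max 14.0
Smallest max regret = 7.7 → CropA.
Row maxima: CropC=18.5, CropF=16.8, CropH=15.9, CropA=19.4, CropD=17.5, CropE=18.0, CropG=20.0
Best best-case = 20.0 → CropG.

minimax regret → CropA; maximax → CropG (disagree)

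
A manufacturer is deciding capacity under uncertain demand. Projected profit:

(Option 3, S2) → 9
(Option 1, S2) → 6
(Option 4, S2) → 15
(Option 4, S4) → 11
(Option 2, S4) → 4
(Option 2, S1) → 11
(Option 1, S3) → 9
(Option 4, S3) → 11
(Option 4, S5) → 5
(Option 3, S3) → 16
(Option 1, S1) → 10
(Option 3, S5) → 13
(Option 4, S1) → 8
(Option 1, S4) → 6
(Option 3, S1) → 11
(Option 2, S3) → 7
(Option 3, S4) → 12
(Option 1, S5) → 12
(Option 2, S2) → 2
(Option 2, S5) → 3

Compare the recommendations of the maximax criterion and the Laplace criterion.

Row maxima: Option 1=12, Option 2=11, Option 3=16, Option 4=15
Best best-case = 16 → Option 3.
Row averages: Option 1=8.6, Option 2=5.4, Option 3=12.2, Option 4=10
Highest average = 12.2 → Option 3.

maximax → Option 3; laplace → Option 3 (agree)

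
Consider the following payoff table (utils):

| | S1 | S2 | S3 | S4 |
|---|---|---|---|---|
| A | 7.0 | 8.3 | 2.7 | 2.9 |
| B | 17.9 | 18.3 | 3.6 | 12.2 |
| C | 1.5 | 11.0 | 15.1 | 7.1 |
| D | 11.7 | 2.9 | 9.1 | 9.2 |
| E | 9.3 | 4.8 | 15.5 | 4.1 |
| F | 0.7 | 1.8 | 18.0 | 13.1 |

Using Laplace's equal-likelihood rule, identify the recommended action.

B

Row averages: A=5.225, B=13, C=8.675, D=8.225, E=8.425, F=8.4
Highest average = 13 → B.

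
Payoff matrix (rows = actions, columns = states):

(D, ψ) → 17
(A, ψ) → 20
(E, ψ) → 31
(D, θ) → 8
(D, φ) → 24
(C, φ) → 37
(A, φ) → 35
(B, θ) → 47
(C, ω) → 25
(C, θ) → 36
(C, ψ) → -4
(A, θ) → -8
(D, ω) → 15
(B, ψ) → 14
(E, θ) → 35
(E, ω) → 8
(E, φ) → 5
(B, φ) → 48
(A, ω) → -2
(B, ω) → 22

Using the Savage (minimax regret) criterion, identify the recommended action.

Column bests: θ=47, φ=48, ψ=31, ω=25.
A regrets: 55, 13, 11, 27 → max 55
B regrets: 0, 0, 17, 3 → max 17
C regrets: 11, 11, 35, 0 → max 35
D regrets: 39, 24, 14, 10 → max 39
E regrets: 12, 43, 0, 17 → max 43
Smallest max regret = 17 → B.

B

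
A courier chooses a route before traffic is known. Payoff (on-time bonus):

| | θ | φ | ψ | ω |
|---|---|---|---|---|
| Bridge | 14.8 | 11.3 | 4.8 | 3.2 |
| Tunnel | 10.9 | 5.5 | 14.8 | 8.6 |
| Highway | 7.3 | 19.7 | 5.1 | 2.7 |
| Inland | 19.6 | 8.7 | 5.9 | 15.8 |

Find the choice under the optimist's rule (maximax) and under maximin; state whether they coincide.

Row maxima: Bridge=14.8, Tunnel=14.8, Highway=19.7, Inland=19.6
Best best-case = 19.7 → Highway.
Row minima: Bridge=3.2, Tunnel=5.5, Highway=2.7, Inland=5.9
Best worst-case = 5.9 → Inland.

maximax → Highway; maximin → Inland (disagree)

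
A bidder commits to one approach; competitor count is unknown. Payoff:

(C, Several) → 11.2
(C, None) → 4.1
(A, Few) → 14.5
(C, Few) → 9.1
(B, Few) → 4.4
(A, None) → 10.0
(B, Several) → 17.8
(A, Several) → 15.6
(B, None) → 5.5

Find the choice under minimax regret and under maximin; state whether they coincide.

minimax regret → A; maximin → A (agree)

Column bests: None=10.0, Few=14.5, Several=17.8.
A regrets: 0.0, 0.0, 2.2 → max 2.2
B regrets: 4.5, 10.1, 0.0 → max 10.1
C regrets: 5.9, 5.4, 6.6 → max 6.6
Smallest max regret = 2.2 → A.
Row minima: A=10.0, B=4.4, C=4.1
Best worst-case = 10.0 → A.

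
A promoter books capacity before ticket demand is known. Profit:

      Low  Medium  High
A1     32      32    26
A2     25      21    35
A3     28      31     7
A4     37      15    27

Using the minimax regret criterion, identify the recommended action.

A1

Column bests: Low=37, Medium=32, High=35.
A1 regrets: 5, 0, 9 → max 9
A2 regrets: 12, 11, 0 → max 12
A3 regrets: 9, 1, 28 → max 28
A4 regrets: 0, 17, 8 → max 17
Smallest max regret = 9 → A1.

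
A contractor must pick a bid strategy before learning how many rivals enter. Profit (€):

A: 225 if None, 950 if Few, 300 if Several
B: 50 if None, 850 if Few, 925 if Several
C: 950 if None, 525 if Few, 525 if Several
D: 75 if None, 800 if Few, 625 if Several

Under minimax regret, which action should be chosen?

C

Column bests: None=950, Few=950, Several=925.
A regrets: 725, 0, 625 → max 725
B regrets: 900, 100, 0 → max 900
C regrets: 0, 425, 400 → max 425
D regrets: 875, 150, 300 → max 875
Smallest max regret = 425 → C.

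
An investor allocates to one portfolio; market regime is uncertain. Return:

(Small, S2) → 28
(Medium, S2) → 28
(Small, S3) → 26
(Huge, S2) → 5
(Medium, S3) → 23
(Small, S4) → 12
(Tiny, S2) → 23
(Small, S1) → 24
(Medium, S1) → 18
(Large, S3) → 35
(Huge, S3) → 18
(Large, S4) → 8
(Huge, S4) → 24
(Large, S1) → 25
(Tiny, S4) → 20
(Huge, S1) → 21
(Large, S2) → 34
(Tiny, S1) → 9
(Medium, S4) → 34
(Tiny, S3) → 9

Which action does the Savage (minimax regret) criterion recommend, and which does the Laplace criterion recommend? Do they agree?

minimax regret → Medium; laplace → Medium (agree)

Column bests: S1=25, S2=34, S3=35, S4=34.
Tiny regrets: 16, 11, 26, 14 → max 26
Small regrets: 1, 6, 9, 22 → max 22
Medium regrets: 7, 6, 12, 0 → max 12
Large regrets: 0, 0, 0, 26 → max 26
Huge regrets: 4, 29, 17, 10 → max 29
Smallest max regret = 12 → Medium.
Row averages: Tiny=15.25, Small=22.5, Medium=25.75, Large=25.5, Huge=17
Highest average = 25.75 → Medium.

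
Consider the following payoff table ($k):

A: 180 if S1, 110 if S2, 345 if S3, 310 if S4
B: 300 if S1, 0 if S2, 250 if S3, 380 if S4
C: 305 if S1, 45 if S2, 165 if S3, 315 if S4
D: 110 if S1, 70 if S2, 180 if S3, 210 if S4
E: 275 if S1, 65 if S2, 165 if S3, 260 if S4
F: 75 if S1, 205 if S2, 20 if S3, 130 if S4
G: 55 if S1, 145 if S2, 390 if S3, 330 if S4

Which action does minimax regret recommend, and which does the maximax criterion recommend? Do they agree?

Column bests: S1=305, S2=205, S3=390, S4=380.
A regrets: 125, 95, 45, 70 → max 125
B regrets: 5, 205, 140, 0 → max 205
C regrets: 0, 160, 225, 65 → max 225
D regrets: 195, 135, 210, 170 → max 210
E regrets: 30, 140, 225, 120 → max 225
F regrets: 230, 0, 370, 250 → max 370
G regrets: 250, 60, 0, 50 → max 250
Smallest max regret = 125 → A.
Row maxima: A=345, B=380, C=315, D=210, E=275, F=205, G=390
Best best-case = 390 → G.

minimax regret → A; maximax → G (disagree)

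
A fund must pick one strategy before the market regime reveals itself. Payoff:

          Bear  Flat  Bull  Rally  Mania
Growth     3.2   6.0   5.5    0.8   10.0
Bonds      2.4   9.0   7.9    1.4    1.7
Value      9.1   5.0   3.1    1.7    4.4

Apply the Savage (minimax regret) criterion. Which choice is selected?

Column bests: Bear=9.1, Flat=9.0, Bull=7.9, Rally=1.7, Mania=10.0.
Growth regrets: 5.9, 3.0, 2.4, 0.9, 0.0 → max 5.9
Bonds regrets: 6.7, 0.0, 0.0, 0.3, 8.3 → max 8.3
Value regrets: 0.0, 4.0, 4.8, 0.0, 5.6 → max 5.6
Smallest max regret = 5.6 → Value.

Value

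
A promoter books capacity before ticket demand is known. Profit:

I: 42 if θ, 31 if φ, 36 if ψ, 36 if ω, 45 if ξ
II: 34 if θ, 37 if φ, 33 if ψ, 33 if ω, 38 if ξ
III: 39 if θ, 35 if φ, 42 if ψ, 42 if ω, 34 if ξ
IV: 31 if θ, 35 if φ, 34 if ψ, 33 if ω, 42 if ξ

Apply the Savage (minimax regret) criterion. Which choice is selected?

Column bests: θ=42, φ=37, ψ=42, ω=42, ξ=45.
I regrets: 0, 6, 6, 6, 0 → max 6
II regrets: 8, 0, 9, 9, 7 → max 9
III regrets: 3, 2, 0, 0, 11 → max 11
IV regrets: 11, 2, 8, 9, 3 → max 11
Smallest max regret = 6 → I.

I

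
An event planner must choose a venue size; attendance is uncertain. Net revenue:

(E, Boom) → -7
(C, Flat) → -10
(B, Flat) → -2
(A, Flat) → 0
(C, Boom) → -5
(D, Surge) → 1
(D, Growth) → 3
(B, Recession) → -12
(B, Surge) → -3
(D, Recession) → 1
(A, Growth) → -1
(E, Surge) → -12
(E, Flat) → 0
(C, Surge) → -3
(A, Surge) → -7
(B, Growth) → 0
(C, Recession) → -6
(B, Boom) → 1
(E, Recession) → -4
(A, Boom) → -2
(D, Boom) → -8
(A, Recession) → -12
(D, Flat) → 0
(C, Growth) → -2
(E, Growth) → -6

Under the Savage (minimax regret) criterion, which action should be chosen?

D

Column bests: Recession=1, Flat=0, Growth=3, Boom=1, Surge=1.
A regrets: 13, 0, 4, 3, 8 → max 13
B regrets: 13, 2, 3, 0, 4 → max 13
C regrets: 7, 10, 5, 6, 4 → max 10
D regrets: 0, 0, 0, 9, 0 → max 9
E regrets: 5, 0, 9, 8, 13 → max 13
Smallest max regret = 9 → D.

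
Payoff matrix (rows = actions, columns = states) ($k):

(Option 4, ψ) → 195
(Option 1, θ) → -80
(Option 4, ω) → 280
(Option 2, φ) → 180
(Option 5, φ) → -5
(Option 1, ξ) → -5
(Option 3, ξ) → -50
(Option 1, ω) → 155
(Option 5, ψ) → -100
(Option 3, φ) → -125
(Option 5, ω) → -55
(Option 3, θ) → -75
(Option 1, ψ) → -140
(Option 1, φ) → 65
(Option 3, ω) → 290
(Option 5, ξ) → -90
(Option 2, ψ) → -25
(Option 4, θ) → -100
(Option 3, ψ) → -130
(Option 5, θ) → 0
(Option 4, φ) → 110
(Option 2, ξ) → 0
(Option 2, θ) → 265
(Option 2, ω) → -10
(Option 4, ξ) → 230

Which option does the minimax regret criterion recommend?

Option 2

Column bests: θ=265, φ=180, ψ=195, ω=290, ξ=230.
Option 1 regrets: 345, 115, 335, 135, 235 → max 345
Option 2 regrets: 0, 0, 220, 300, 230 → max 300
Option 3 regrets: 340, 305, 325, 0, 280 → max 340
Option 4 regrets: 365, 70, 0, 10, 0 → max 365
Option 5 regrets: 265, 185, 295, 345, 320 → max 345
Smallest max regret = 300 → Option 2.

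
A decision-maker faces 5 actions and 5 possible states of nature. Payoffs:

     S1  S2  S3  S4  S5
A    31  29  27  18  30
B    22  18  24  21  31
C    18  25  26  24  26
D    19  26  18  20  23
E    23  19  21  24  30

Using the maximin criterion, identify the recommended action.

E

Row minima: A=18, B=18, C=18, D=18, E=19
Best worst-case = 19 → E.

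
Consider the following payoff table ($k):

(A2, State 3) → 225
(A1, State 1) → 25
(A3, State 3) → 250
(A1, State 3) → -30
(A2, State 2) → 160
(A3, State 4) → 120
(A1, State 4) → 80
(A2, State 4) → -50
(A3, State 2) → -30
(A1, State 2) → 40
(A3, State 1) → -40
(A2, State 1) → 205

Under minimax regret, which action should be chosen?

A2

Column bests: State 1=205, State 2=160, State 3=250, State 4=120.
A1 regrets: 180, 120, 280, 40 → max 280
A2 regrets: 0, 0, 25, 170 → max 170
A3 regrets: 245, 190, 0, 0 → max 245
Smallest max regret = 170 → A2.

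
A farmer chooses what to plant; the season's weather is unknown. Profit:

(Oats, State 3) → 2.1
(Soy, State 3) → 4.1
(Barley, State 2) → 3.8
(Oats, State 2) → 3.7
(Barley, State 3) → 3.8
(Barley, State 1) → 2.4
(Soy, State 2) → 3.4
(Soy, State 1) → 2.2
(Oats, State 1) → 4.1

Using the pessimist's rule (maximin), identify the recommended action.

Row minima: Soy=2.2, Oats=2.1, Barley=2.4
Best worst-case = 2.4 → Barley.

Barley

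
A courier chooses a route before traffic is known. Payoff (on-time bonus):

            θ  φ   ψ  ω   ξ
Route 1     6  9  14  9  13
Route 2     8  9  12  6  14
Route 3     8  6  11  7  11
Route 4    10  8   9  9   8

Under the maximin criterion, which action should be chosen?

Route 4

Row minima: Route 1=6, Route 2=6, Route 3=6, Route 4=8
Best worst-case = 8 → Route 4.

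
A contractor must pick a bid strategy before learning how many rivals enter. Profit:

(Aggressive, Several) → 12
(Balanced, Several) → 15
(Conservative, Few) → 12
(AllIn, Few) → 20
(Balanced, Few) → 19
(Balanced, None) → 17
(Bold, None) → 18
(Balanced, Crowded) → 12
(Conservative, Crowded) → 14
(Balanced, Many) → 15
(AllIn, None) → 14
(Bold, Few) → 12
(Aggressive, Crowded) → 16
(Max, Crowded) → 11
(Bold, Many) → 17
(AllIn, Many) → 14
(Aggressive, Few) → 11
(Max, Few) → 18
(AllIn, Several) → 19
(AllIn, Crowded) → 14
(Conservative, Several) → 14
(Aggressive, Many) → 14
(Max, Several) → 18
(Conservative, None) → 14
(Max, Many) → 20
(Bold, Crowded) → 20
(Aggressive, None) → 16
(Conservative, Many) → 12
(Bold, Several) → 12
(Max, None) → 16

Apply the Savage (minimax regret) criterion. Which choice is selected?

AllIn

Column bests: None=18, Few=20, Several=19, Many=20, Crowded=20.
Conservative regrets: 4, 8, 5, 8, 6 → max 8
Balanced regrets: 1, 1, 4, 5, 8 → max 8
Aggressive regrets: 2, 9, 7, 6, 4 → max 9
Bold regrets: 0, 8, 7, 3, 0 → max 8
AllIn regrets: 4, 0, 0, 6, 6 → max 6
Max regrets: 2, 2, 1, 0, 9 → max 9
Smallest max regret = 6 → AllIn.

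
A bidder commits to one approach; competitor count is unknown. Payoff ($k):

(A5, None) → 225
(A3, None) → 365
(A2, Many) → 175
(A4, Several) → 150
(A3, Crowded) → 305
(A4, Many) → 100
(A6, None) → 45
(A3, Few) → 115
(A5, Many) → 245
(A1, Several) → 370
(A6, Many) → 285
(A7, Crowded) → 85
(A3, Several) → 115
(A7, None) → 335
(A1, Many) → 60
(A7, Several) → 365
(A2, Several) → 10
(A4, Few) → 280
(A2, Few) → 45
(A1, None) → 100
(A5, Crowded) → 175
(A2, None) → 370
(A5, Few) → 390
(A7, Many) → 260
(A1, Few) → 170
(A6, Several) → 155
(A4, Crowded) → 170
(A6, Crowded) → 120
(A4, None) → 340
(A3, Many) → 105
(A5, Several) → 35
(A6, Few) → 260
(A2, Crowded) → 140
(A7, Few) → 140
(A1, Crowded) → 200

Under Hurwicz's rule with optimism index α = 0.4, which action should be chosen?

A1: 0.4·370 + 0.6·60 = 184
A2: 0.4·370 + 0.6·10 = 154
A3: 0.4·365 + 0.6·105 = 209
A4: 0.4·340 + 0.6·100 = 196
A5: 0.4·390 + 0.6·35 = 177
A6: 0.4·285 + 0.6·45 = 141
A7: 0.4·365 + 0.6·85 = 197
Highest Hurwicz score = 209 → A3.

A3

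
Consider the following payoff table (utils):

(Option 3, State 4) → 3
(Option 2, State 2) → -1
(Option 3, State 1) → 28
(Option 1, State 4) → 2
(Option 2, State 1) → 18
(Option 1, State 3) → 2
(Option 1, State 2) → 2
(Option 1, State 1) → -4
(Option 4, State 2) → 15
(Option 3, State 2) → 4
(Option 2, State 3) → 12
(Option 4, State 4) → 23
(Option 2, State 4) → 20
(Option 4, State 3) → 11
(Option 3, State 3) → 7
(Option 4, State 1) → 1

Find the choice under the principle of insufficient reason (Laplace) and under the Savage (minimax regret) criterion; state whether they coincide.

laplace → Option 4; minimax regret → Option 2 (disagree)

Row averages: Option 1=0.5, Option 2=12.25, Option 3=10.5, Option 4=12.5
Highest average = 12.5 → Option 4.
Column bests: State 1=28, State 2=15, State 3=12, State 4=23.
Option 1 regrets: 32, 13, 10, 21 → max 32
Option 2 regrets: 10, 16, 0, 3 → max 16
Option 3 regrets: 0, 11, 5, 20 → max 20
Option 4 regrets: 27, 0, 1, 0 → max 27
Smallest max regret = 16 → Option 2.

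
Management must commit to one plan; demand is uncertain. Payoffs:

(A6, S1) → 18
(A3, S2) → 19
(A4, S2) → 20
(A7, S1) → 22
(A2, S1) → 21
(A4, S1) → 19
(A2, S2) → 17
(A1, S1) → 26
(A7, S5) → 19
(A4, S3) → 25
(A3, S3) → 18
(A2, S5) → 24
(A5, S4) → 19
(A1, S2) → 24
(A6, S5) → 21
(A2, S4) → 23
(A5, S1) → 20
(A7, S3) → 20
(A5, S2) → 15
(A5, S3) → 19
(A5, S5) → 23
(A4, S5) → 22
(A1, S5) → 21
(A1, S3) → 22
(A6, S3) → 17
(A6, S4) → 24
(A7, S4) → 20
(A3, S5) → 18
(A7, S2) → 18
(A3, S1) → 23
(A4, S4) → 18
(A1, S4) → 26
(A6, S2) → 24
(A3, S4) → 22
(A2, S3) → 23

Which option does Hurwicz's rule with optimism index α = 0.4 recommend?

A1

A1: 0.4·26 + 0.6·21 = 23
A2: 0.4·24 + 0.6·17 = 19.8
A3: 0.4·23 + 0.6·18 = 20
A4: 0.4·25 + 0.6·18 = 20.8
A5: 0.4·23 + 0.6·15 = 18.2
A6: 0.4·24 + 0.6·17 = 19.8
A7: 0.4·22 + 0.6·18 = 19.6
Highest Hurwicz score = 23 → A1.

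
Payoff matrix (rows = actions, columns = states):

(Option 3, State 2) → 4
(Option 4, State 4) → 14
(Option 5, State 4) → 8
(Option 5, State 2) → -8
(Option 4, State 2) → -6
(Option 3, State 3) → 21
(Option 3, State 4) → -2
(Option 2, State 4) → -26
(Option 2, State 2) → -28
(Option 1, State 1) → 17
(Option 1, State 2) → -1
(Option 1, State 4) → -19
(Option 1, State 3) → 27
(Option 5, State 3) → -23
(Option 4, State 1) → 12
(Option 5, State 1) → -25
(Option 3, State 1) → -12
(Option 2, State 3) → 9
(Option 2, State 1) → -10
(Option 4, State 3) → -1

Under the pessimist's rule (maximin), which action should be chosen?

Row minima: Option 1=-19, Option 2=-28, Option 3=-12, Option 4=-6, Option 5=-25
Best worst-case = -6 → Option 4.

Option 4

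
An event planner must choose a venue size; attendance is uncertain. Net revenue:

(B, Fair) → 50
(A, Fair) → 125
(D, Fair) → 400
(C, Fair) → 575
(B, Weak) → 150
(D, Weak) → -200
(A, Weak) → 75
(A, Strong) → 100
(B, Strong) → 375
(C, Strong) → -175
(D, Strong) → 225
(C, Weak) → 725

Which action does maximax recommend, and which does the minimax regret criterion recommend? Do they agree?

Row maxima: A=125, B=375, C=725, D=400
Best best-case = 725 → C.
Column bests: Weak=725, Fair=575, Strong=375.
A regrets: 650, 450, 275 → max 650
B regrets: 575, 525, 0 → max 575
C regrets: 0, 0, 550 → max 550
D regrets: 925, 175, 150 → max 925
Smallest max regret = 550 → C.

maximax → C; minimax regret → C (agree)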